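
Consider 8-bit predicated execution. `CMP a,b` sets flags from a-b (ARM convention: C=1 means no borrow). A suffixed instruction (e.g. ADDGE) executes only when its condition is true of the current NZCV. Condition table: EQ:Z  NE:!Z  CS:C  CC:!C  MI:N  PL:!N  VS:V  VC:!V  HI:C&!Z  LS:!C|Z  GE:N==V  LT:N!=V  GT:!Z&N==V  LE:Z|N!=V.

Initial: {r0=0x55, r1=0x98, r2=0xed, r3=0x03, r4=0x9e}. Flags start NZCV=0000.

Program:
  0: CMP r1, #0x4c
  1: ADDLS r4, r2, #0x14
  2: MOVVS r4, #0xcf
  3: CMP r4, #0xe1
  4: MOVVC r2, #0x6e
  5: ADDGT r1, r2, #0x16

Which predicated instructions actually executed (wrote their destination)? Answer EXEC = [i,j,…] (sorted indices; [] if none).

[0] flags=0011 → (cmp)
[1] flags=0011 LS?F → skip
[2] flags=0011 VS?T → r4=0xcf
[3] flags=1000 → (cmp)
[4] flags=1000 VC?T → r2=0x6e
[5] flags=1000 GT?F → skip

EXEC = [2,4]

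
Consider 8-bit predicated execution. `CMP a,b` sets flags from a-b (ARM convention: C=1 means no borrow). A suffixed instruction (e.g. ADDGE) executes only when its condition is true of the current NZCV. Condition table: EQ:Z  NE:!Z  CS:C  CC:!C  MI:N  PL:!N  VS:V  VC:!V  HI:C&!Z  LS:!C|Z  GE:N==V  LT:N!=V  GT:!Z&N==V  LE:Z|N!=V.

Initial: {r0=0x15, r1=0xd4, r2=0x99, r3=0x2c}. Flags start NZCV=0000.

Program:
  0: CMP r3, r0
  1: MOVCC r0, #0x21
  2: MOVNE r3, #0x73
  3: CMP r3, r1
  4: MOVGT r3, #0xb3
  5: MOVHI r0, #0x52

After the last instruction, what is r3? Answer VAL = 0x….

VAL = 0xb3

0: ✓ CMP  NZCV=0010
1: · MOVCC
2: ✓ MOVNE  r3←0x73
3: ✓ CMP  NZCV=1001
4: ✓ MOVGT  r3←0xb3
5: · MOVHI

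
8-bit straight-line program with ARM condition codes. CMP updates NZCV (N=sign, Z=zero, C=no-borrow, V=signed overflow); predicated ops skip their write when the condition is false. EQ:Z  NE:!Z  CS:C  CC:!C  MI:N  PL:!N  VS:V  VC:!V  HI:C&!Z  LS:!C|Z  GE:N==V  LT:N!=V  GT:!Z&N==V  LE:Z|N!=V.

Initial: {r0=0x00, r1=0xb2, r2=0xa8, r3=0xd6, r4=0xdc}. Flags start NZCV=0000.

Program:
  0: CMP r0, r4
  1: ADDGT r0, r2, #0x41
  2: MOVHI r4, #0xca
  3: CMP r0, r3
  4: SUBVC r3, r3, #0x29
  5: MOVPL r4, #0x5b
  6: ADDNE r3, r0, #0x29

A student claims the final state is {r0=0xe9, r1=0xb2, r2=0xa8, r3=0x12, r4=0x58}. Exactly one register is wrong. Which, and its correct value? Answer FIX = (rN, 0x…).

FIX = (r4, 0x5b)

0: ✓ CMP  NZCV=0000
1: ✓ ADDGT  r0←0xe9
2: · MOVHI
3: ✓ CMP  NZCV=0010
4: ✓ SUBVC  r3←0xad
5: ✓ MOVPL  r4←0x5b
6: ✓ ADDNE  r3←0x12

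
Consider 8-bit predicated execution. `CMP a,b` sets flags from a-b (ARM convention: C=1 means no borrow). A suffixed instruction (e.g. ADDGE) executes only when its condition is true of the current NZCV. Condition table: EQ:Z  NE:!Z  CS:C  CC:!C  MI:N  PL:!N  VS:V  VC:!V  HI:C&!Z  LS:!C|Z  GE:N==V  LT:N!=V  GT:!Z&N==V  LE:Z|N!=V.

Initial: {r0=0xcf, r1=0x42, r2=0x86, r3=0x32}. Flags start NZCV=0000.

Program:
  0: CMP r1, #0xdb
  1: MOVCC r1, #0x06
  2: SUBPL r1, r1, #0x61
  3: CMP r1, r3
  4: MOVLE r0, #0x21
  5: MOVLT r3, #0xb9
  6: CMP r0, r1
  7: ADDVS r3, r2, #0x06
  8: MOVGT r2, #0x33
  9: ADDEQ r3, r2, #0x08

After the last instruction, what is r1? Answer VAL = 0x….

VAL = 0xa5

0: ✓ CMP  NZCV=0000
1: ✓ MOVCC  r1←0x06
2: ✓ SUBPL  r1←0xa5
3: ✓ CMP  NZCV=0011
4: ✓ MOVLE  r0←0x21
5: ✓ MOVLT  r3←0xb9
6: ✓ CMP  NZCV=0000
7: · ADDVS
8: ✓ MOVGT  r2←0x33
9: · ADDEQ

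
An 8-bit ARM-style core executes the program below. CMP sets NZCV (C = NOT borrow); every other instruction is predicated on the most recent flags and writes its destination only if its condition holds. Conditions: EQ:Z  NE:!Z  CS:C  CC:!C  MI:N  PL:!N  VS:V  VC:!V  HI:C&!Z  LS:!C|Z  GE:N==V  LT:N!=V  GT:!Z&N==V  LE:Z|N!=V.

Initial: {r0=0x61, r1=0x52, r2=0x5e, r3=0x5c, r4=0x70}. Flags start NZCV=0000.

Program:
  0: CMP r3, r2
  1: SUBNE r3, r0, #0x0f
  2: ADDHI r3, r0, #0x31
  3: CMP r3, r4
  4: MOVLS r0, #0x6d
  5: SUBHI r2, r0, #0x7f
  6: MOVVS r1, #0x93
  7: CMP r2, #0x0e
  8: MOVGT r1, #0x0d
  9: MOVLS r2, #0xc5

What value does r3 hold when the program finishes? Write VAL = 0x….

VAL = 0x52

[0] flags=1000 → (cmp)
[1] flags=1000 NE?T → r3=0x52
[2] flags=1000 HI?F → skip
[3] flags=1000 → (cmp)
[4] flags=1000 LS?T → r0=0x6d
[5] flags=1000 HI?F → skip
[6] flags=1000 VS?F → skip
[7] flags=0010 → (cmp)
[8] flags=0010 GT?T → r1=0x0d
[9] flags=0010 LS?F → skip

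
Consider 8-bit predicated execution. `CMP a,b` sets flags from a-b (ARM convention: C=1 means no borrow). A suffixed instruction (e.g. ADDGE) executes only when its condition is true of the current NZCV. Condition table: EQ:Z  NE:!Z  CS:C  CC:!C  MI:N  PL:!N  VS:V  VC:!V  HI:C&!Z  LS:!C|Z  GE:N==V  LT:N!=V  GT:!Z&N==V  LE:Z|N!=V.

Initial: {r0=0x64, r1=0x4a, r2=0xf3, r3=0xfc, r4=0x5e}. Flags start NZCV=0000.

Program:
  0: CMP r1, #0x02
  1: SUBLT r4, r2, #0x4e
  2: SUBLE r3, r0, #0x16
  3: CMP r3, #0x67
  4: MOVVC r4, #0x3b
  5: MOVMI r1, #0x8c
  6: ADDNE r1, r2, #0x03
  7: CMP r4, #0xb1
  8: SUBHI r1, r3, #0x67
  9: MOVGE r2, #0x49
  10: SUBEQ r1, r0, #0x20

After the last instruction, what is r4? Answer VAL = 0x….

VAL = 0x3b

0: ✓ CMP  NZCV=0010
1: · SUBLT
2: · SUBLE
3: ✓ CMP  NZCV=1010
4: ✓ MOVVC  r4←0x3b
5: ✓ MOVMI  r1←0x8c
6: ✓ ADDNE  r1←0xf6
7: ✓ CMP  NZCV=1001
8: · SUBHI
9: ✓ MOVGE  r2←0x49
10: · SUBEQ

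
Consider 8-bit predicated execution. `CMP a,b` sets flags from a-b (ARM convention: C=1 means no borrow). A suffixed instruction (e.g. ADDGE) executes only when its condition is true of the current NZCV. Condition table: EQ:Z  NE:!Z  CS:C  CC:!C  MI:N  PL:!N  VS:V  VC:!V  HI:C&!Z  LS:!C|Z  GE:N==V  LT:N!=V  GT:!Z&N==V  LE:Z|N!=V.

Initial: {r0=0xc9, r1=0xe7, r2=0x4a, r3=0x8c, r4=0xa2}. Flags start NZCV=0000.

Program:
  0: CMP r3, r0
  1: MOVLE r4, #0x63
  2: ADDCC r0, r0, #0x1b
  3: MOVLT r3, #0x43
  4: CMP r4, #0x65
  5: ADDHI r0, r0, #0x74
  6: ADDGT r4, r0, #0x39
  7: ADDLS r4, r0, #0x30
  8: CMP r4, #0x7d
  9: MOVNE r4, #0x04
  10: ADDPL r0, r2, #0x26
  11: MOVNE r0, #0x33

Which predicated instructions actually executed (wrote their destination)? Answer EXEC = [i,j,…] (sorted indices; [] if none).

EXEC = [1,2,3,7,9,11]

0: ✓ CMP  NZCV=1000
1: ✓ MOVLE  r4←0x63
2: ✓ ADDCC  r0←0xe4
3: ✓ MOVLT  r3←0x43
4: ✓ CMP  NZCV=1000
5: · ADDHI
6: · ADDGT
7: ✓ ADDLS  r4←0x14
8: ✓ CMP  NZCV=1000
9: ✓ MOVNE  r4←0x04
10: · ADDPL
11: ✓ MOVNE  r0←0x33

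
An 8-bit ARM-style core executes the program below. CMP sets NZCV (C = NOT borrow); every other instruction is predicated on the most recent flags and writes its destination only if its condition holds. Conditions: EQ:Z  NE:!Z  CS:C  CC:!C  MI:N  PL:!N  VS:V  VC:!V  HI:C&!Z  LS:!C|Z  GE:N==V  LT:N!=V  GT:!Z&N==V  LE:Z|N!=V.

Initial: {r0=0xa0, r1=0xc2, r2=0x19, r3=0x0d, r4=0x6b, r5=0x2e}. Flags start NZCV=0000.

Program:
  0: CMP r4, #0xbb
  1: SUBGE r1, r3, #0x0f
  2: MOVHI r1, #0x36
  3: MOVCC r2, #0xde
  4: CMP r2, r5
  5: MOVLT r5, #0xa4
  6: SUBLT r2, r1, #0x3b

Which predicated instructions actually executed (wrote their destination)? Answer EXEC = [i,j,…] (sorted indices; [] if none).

EXEC = [1,3,5,6]

0: ✓ CMP  NZCV=1001
1: ✓ SUBGE  r1←0xfe
2: · MOVHI
3: ✓ MOVCC  r2←0xde
4: ✓ CMP  NZCV=1010
5: ✓ MOVLT  r5←0xa4
6: ✓ SUBLT  r2←0xc3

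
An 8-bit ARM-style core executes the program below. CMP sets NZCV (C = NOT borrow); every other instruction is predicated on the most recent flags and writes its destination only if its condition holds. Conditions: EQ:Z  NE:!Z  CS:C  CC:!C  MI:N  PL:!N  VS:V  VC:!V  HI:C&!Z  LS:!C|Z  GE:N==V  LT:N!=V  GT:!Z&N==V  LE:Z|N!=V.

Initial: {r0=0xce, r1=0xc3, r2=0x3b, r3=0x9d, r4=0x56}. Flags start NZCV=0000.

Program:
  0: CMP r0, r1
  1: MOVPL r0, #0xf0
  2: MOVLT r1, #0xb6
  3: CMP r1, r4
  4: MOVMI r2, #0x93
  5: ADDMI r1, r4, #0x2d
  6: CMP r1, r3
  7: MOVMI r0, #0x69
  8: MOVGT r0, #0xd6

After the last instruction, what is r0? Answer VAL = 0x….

VAL = 0xd6

[0] flags=0010 → (cmp)
[1] flags=0010 PL?T → r0=0xf0
[2] flags=0010 LT?F → skip
[3] flags=0011 → (cmp)
[4] flags=0011 MI?F → skip
[5] flags=0011 MI?F → skip
[6] flags=0010 → (cmp)
[7] flags=0010 MI?F → skip
[8] flags=0010 GT?T → r0=0xd6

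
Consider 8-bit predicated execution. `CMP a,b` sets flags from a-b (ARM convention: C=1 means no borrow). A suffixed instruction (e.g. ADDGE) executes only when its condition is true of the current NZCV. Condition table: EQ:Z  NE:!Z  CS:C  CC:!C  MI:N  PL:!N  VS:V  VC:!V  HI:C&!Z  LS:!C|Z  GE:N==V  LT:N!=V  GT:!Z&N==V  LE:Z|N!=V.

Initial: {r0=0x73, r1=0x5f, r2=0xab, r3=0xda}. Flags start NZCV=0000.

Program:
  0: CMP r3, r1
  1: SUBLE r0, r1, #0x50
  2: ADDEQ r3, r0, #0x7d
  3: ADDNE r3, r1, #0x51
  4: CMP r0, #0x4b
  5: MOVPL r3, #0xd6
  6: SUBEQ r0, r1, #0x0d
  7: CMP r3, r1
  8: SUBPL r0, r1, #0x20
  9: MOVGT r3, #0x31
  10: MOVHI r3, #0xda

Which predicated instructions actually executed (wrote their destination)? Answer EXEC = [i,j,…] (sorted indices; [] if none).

[0] flags=0011 → (cmp)
[1] flags=0011 LE?T → r0=0x0f
[2] flags=0011 EQ?F → skip
[3] flags=0011 NE?T → r3=0xb0
[4] flags=1000 → (cmp)
[5] flags=1000 PL?F → skip
[6] flags=1000 EQ?F → skip
[7] flags=0011 → (cmp)
[8] flags=0011 PL?T → r0=0x3f
[9] flags=0011 GT?F → skip
[10] flags=0011 HI?T → r3=0xda

EXEC = [1,3,8,10]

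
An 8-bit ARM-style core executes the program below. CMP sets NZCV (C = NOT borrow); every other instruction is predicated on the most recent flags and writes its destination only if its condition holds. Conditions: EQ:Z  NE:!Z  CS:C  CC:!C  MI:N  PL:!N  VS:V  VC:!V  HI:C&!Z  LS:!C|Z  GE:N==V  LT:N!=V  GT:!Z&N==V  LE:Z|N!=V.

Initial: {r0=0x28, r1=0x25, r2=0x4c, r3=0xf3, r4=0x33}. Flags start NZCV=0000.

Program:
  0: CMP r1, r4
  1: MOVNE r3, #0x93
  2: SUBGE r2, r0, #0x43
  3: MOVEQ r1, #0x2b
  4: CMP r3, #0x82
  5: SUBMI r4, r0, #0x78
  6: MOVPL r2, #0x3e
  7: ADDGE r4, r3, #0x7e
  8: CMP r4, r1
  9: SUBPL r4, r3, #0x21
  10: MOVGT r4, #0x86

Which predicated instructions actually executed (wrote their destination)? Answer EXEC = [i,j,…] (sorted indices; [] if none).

[0] flags=1000 → (cmp)
[1] flags=1000 NE?T → r3=0x93
[2] flags=1000 GE?F → skip
[3] flags=1000 EQ?F → skip
[4] flags=0010 → (cmp)
[5] flags=0010 MI?F → skip
[6] flags=0010 PL?T → r2=0x3e
[7] flags=0010 GE?T → r4=0x11
[8] flags=1000 → (cmp)
[9] flags=1000 PL?F → skip
[10] flags=1000 GT?F → skip

EXEC = [1,6,7]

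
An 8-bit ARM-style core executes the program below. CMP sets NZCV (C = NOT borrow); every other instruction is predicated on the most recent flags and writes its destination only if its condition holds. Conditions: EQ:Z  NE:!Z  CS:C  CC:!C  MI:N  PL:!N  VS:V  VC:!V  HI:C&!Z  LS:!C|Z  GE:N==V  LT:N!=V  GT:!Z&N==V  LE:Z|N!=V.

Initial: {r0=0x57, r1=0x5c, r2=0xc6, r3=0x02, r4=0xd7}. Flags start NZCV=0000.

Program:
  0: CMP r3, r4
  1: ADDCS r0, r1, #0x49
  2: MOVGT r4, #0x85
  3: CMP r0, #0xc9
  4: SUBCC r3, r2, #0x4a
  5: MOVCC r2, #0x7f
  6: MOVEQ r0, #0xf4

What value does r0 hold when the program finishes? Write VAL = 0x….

VAL = 0x57

[0] flags=0000 → (cmp)
[1] flags=0000 CS?F → skip
[2] flags=0000 GT?T → r4=0x85
[3] flags=1001 → (cmp)
[4] flags=1001 CC?T → r3=0x7c
[5] flags=1001 CC?T → r2=0x7f
[6] flags=1001 EQ?F → skip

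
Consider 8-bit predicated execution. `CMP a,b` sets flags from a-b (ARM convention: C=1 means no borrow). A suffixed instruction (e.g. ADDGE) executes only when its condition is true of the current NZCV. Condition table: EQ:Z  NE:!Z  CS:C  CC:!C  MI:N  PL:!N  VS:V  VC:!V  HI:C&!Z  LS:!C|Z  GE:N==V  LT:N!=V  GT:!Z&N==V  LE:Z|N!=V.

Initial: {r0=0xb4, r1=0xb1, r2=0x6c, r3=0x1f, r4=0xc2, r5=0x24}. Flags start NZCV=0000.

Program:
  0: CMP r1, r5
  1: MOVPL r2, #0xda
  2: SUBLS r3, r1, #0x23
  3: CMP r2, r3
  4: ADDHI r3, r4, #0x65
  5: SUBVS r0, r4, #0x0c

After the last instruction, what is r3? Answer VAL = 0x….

[0] flags=1010 → (cmp)
[1] flags=1010 PL?F → skip
[2] flags=1010 LS?F → skip
[3] flags=0010 → (cmp)
[4] flags=0010 HI?T → r3=0x27
[5] flags=0010 VS?F → skip

VAL = 0x27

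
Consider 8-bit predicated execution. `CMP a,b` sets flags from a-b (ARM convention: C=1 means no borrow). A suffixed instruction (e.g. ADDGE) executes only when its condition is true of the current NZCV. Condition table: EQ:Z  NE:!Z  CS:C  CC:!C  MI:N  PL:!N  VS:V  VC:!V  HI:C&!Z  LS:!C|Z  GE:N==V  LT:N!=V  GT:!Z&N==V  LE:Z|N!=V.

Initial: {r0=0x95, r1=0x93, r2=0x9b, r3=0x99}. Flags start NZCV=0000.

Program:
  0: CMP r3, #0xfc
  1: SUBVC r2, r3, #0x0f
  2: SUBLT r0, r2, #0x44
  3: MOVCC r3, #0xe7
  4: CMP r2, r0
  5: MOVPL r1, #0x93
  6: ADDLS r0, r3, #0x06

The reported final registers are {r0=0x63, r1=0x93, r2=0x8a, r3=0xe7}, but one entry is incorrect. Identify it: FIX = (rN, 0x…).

FIX = (r0, 0x46)

[0] flags=1000 → (cmp)
[1] flags=1000 VC?T → r2=0x8a
[2] flags=1000 LT?T → r0=0x46
[3] flags=1000 CC?T → r3=0xe7
[4] flags=0011 → (cmp)
[5] flags=0011 PL?T → r1=0x93
[6] flags=0011 LS?F → skip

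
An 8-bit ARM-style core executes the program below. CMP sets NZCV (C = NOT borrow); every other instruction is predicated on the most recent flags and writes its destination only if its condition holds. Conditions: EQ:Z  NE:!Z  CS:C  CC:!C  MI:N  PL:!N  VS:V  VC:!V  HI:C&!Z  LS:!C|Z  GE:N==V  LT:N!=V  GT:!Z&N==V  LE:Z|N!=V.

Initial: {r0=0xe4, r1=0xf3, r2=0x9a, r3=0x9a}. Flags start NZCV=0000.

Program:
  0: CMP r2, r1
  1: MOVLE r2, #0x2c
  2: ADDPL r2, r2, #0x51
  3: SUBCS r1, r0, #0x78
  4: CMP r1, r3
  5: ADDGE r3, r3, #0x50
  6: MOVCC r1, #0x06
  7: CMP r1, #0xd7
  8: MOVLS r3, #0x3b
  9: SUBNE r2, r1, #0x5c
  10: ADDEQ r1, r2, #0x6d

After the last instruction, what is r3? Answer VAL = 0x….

VAL = 0xea

[0] flags=1000 → (cmp)
[1] flags=1000 LE?T → r2=0x2c
[2] flags=1000 PL?F → skip
[3] flags=1000 CS?F → skip
[4] flags=0010 → (cmp)
[5] flags=0010 GE?T → r3=0xea
[6] flags=0010 CC?F → skip
[7] flags=0010 → (cmp)
[8] flags=0010 LS?F → skip
[9] flags=0010 NE?T → r2=0x97
[10] flags=0010 EQ?F → skip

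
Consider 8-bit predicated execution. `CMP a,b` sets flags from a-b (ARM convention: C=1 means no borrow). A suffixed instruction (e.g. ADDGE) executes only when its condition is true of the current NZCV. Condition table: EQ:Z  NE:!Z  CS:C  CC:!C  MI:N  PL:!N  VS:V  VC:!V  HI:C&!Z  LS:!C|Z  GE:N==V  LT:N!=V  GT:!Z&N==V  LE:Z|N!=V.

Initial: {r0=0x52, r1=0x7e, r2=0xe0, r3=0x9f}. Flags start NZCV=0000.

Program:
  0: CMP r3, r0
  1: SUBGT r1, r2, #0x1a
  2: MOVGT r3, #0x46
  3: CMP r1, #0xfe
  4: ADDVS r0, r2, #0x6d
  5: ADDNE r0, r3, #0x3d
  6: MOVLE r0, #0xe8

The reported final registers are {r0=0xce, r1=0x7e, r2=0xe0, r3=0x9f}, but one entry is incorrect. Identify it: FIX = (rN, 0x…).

FIX = (r0, 0xdc)

0: ✓ CMP  NZCV=0011
1: · SUBGT
2: · MOVGT
3: ✓ CMP  NZCV=1001
4: ✓ ADDVS  r0←0x4d
5: ✓ ADDNE  r0←0xdc
6: · MOVLE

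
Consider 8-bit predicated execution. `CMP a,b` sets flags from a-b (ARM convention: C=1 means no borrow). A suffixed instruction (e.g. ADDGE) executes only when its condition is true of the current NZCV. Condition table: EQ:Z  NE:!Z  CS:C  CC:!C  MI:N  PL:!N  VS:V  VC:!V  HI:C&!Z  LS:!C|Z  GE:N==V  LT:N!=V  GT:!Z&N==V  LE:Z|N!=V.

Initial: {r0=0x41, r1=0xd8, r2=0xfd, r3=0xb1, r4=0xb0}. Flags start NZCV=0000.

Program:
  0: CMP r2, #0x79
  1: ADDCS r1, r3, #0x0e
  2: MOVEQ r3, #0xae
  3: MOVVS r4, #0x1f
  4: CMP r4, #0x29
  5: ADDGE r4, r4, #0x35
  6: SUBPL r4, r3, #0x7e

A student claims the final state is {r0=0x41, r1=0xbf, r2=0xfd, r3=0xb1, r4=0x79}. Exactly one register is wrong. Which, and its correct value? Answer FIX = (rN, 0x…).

FIX = (r4, 0xb0)

[0] flags=1010 → (cmp)
[1] flags=1010 CS?T → r1=0xbf
[2] flags=1010 EQ?F → skip
[3] flags=1010 VS?F → skip
[4] flags=1010 → (cmp)
[5] flags=1010 GE?F → skip
[6] flags=1010 PL?F → skip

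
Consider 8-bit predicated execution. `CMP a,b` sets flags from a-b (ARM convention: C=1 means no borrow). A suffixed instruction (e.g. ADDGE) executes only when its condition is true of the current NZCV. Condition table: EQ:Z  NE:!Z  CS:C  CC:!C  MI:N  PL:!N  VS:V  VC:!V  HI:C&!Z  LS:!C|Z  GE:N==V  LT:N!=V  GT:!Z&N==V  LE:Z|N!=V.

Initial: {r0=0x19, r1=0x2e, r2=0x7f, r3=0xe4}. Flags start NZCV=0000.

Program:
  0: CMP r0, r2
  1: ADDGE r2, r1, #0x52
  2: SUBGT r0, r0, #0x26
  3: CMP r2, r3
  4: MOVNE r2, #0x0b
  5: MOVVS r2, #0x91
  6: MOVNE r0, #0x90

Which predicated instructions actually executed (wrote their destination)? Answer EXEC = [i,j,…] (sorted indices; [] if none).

EXEC = [4,5,6]

[0] flags=1000 → (cmp)
[1] flags=1000 GE?F → skip
[2] flags=1000 GT?F → skip
[3] flags=1001 → (cmp)
[4] flags=1001 NE?T → r2=0x0b
[5] flags=1001 VS?T → r2=0x91
[6] flags=1001 NE?T → r0=0x90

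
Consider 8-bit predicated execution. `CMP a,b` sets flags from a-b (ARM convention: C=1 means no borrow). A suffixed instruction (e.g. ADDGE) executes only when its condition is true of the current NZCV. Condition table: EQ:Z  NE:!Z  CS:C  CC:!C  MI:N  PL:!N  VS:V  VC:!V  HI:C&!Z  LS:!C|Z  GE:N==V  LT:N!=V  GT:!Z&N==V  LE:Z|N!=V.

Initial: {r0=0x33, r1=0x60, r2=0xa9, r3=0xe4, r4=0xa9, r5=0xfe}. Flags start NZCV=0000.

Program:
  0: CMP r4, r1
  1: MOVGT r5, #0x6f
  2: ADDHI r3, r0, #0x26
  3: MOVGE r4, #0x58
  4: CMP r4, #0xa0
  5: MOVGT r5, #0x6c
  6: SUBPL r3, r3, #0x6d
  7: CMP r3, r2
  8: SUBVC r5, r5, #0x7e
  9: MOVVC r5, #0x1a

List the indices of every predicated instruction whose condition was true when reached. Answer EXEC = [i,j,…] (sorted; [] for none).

[0] flags=0011 → (cmp)
[1] flags=0011 GT?F → skip
[2] flags=0011 HI?T → r3=0x59
[3] flags=0011 GE?F → skip
[4] flags=0010 → (cmp)
[5] flags=0010 GT?T → r5=0x6c
[6] flags=0010 PL?T → r3=0xec
[7] flags=0010 → (cmp)
[8] flags=0010 VC?T → r5=0xee
[9] flags=0010 VC?T → r5=0x1a

EXEC = [2,5,6,8,9]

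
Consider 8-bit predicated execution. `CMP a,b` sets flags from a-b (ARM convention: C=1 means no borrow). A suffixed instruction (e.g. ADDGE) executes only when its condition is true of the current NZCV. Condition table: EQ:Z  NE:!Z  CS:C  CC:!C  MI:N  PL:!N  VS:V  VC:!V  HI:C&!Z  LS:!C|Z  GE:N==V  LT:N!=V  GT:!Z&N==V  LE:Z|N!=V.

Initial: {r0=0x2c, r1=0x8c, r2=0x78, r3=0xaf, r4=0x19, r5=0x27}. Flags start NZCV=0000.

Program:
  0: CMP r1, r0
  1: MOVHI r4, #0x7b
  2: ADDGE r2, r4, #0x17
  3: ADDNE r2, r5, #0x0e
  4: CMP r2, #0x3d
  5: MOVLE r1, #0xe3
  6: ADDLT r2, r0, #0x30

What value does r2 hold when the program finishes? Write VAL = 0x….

0: ✓ CMP  NZCV=0011
1: ✓ MOVHI  r4←0x7b
2: · ADDGE
3: ✓ ADDNE  r2←0x35
4: ✓ CMP  NZCV=1000
5: ✓ MOVLE  r1←0xe3
6: ✓ ADDLT  r2←0x5c

VAL = 0x5c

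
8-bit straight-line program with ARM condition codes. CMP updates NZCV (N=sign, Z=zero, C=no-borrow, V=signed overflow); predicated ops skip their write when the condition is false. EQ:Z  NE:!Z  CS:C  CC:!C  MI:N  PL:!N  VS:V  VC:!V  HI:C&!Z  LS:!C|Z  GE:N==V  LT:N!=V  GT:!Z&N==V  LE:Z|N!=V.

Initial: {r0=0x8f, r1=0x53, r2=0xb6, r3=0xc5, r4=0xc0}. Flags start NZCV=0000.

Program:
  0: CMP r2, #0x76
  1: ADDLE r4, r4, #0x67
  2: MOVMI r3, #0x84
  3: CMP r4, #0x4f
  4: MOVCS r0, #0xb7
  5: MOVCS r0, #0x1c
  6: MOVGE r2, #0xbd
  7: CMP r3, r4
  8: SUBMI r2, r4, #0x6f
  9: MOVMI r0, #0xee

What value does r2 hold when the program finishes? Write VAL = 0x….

[0] flags=0011 → (cmp)
[1] flags=0011 LE?T → r4=0x27
[2] flags=0011 MI?F → skip
[3] flags=1000 → (cmp)
[4] flags=1000 CS?F → skip
[5] flags=1000 CS?F → skip
[6] flags=1000 GE?F → skip
[7] flags=1010 → (cmp)
[8] flags=1010 MI?T → r2=0xb8
[9] flags=1010 MI?T → r0=0xee

VAL = 0xb8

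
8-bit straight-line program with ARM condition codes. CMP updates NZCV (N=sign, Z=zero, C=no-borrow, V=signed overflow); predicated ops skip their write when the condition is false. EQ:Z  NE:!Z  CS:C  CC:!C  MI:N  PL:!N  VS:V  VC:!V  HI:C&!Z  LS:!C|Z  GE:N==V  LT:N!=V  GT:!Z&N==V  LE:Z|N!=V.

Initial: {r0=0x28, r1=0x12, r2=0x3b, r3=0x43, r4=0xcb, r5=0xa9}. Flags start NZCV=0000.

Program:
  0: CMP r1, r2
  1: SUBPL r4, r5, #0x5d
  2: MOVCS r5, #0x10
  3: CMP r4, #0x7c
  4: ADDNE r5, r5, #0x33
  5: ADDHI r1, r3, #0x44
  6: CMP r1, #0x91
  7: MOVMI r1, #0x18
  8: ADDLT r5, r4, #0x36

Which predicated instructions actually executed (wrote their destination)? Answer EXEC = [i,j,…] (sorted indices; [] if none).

[0] flags=1000 → (cmp)
[1] flags=1000 PL?F → skip
[2] flags=1000 CS?F → skip
[3] flags=0011 → (cmp)
[4] flags=0011 NE?T → r5=0xdc
[5] flags=0011 HI?T → r1=0x87
[6] flags=1000 → (cmp)
[7] flags=1000 MI?T → r1=0x18
[8] flags=1000 LT?T → r5=0x01

EXEC = [4,5,7,8]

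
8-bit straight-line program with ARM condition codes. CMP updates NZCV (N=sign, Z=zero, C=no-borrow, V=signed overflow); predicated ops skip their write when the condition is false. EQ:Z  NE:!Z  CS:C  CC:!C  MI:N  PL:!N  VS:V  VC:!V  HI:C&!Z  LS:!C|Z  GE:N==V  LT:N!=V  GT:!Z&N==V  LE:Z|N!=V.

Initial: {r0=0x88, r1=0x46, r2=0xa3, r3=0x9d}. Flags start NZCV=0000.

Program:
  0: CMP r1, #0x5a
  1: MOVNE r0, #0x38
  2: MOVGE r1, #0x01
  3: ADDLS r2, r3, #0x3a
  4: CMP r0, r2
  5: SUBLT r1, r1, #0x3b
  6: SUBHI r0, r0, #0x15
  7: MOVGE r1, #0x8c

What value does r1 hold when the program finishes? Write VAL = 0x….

VAL = 0x8c

0: ✓ CMP  NZCV=1000
1: ✓ MOVNE  r0←0x38
2: · MOVGE
3: ✓ ADDLS  r2←0xd7
4: ✓ CMP  NZCV=0000
5: · SUBLT
6: · SUBHI
7: ✓ MOVGE  r1←0x8c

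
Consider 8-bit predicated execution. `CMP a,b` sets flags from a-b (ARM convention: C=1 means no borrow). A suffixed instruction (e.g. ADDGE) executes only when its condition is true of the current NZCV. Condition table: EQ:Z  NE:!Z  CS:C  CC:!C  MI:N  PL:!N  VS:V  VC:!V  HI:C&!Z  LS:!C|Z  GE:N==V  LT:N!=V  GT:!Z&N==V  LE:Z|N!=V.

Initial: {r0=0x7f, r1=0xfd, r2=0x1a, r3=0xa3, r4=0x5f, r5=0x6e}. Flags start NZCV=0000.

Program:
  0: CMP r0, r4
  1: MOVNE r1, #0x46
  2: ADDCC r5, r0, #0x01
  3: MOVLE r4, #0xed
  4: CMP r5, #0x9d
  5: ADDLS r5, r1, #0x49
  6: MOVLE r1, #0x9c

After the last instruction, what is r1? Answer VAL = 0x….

VAL = 0x46

0: ✓ CMP  NZCV=0010
1: ✓ MOVNE  r1←0x46
2: · ADDCC
3: · MOVLE
4: ✓ CMP  NZCV=1001
5: ✓ ADDLS  r5←0x8f
6: · MOVLE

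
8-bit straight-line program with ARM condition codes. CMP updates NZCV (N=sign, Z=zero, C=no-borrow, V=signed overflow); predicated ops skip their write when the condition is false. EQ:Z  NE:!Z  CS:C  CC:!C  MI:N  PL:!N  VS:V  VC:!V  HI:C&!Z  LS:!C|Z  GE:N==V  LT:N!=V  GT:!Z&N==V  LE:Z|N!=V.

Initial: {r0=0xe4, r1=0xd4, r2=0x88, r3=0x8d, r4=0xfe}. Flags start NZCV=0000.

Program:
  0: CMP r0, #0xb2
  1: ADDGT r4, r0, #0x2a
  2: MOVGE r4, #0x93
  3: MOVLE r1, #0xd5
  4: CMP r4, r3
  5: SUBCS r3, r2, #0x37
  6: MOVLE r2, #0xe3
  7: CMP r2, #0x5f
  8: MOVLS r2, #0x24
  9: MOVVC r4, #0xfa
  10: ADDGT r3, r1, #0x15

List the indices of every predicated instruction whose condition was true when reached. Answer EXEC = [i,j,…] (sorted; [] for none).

EXEC = [1,2,5]

0: ✓ CMP  NZCV=0010
1: ✓ ADDGT  r4←0x0e
2: ✓ MOVGE  r4←0x93
3: · MOVLE
4: ✓ CMP  NZCV=0010
5: ✓ SUBCS  r3←0x51
6: · MOVLE
7: ✓ CMP  NZCV=0011
8: · MOVLS
9: · MOVVC
10: · ADDGT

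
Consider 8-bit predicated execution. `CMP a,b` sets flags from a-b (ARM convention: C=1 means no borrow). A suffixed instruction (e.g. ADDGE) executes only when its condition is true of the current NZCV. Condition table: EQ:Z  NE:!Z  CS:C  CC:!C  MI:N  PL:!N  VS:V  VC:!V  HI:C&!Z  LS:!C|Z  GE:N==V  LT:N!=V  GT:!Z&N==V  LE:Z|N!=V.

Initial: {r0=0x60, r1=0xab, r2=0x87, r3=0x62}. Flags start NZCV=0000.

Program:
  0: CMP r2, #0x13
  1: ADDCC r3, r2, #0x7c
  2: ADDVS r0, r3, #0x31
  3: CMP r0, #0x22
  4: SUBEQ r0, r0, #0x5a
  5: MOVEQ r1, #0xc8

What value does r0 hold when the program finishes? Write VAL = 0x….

VAL = 0x93

0: ✓ CMP  NZCV=0011
1: · ADDCC
2: ✓ ADDVS  r0←0x93
3: ✓ CMP  NZCV=0011
4: · SUBEQ
5: · MOVEQ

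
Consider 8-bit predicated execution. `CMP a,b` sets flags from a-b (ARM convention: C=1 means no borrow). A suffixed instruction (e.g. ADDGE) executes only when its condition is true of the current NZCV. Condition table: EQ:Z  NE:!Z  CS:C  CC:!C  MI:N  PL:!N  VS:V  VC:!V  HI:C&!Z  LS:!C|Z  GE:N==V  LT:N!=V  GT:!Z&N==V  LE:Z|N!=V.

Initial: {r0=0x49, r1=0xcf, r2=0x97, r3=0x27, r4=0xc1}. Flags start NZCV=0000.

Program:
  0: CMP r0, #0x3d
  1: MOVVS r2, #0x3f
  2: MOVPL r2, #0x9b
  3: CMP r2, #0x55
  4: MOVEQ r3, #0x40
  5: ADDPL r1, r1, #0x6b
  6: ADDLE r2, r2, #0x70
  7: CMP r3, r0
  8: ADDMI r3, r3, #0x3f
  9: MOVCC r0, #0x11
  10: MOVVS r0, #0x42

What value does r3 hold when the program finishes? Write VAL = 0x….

VAL = 0x66

0: ✓ CMP  NZCV=0010
1: · MOVVS
2: ✓ MOVPL  r2←0x9b
3: ✓ CMP  NZCV=0011
4: · MOVEQ
5: ✓ ADDPL  r1←0x3a
6: ✓ ADDLE  r2←0x0b
7: ✓ CMP  NZCV=1000
8: ✓ ADDMI  r3←0x66
9: ✓ MOVCC  r0←0x11
10: · MOVVS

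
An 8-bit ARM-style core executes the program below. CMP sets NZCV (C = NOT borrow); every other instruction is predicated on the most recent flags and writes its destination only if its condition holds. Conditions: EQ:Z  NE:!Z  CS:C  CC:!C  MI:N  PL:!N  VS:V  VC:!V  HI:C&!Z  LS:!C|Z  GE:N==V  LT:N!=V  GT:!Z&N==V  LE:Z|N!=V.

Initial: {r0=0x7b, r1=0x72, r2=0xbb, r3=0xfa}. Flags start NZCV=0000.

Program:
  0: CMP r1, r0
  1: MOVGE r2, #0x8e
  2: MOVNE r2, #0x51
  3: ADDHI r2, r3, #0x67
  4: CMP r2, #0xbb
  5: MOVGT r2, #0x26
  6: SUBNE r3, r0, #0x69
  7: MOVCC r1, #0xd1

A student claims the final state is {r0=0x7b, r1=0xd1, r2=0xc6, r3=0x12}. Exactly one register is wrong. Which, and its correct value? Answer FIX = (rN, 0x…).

0: ✓ CMP  NZCV=1000
1: · MOVGE
2: ✓ MOVNE  r2←0x51
3: · ADDHI
4: ✓ CMP  NZCV=1001
5: ✓ MOVGT  r2←0x26
6: ✓ SUBNE  r3←0x12
7: ✓ MOVCC  r1←0xd1

FIX = (r2, 0x26)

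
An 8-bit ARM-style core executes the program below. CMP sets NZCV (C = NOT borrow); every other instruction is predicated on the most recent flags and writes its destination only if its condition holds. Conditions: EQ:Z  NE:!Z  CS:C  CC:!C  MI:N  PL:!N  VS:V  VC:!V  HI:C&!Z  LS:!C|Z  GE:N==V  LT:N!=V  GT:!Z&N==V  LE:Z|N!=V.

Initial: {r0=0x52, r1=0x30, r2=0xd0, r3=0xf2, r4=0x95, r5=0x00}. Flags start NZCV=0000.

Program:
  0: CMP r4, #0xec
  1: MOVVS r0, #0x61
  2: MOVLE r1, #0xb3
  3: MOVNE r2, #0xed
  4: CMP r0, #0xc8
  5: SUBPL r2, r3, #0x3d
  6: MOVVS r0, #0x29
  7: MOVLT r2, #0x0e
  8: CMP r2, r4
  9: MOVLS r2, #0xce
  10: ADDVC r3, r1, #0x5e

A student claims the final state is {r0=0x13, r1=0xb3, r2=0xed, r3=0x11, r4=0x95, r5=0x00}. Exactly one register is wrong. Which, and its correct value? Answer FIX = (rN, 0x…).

0: ✓ CMP  NZCV=1000
1: · MOVVS
2: ✓ MOVLE  r1←0xb3
3: ✓ MOVNE  r2←0xed
4: ✓ CMP  NZCV=1001
5: · SUBPL
6: ✓ MOVVS  r0←0x29
7: · MOVLT
8: ✓ CMP  NZCV=0010
9: · MOVLS
10: ✓ ADDVC  r3←0x11

FIX = (r0, 0x29)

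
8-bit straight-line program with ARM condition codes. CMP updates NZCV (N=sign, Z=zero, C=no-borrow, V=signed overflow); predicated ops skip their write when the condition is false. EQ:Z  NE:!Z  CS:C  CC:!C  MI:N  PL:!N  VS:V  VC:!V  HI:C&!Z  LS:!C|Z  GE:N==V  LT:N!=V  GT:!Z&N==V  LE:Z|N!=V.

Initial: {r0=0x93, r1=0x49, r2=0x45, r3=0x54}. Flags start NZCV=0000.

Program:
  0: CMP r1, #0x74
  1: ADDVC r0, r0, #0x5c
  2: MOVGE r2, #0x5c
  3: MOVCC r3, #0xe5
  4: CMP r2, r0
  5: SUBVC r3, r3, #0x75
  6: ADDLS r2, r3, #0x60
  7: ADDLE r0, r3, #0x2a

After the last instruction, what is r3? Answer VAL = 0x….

VAL = 0x70

[0] flags=1000 → (cmp)
[1] flags=1000 VC?T → r0=0xef
[2] flags=1000 GE?F → skip
[3] flags=1000 CC?T → r3=0xe5
[4] flags=0000 → (cmp)
[5] flags=0000 VC?T → r3=0x70
[6] flags=0000 LS?T → r2=0xd0
[7] flags=0000 LE?F → skip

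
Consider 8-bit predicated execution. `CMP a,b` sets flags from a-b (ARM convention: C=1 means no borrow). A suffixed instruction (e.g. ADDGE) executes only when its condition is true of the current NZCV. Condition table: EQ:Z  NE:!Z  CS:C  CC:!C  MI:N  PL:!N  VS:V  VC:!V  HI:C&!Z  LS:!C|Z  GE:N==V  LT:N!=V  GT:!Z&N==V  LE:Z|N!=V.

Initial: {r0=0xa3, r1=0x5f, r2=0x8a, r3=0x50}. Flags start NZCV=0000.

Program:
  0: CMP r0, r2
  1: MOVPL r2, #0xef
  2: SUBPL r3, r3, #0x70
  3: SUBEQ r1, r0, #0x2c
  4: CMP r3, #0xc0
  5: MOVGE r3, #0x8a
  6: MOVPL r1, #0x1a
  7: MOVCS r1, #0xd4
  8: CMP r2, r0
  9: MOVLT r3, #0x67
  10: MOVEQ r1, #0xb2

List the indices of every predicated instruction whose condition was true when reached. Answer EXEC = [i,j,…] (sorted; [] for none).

0: ✓ CMP  NZCV=0010
1: ✓ MOVPL  r2←0xef
2: ✓ SUBPL  r3←0xe0
3: · SUBEQ
4: ✓ CMP  NZCV=0010
5: ✓ MOVGE  r3←0x8a
6: ✓ MOVPL  r1←0x1a
7: ✓ MOVCS  r1←0xd4
8: ✓ CMP  NZCV=0010
9: · MOVLT
10: · MOVEQ

EXEC = [1,2,5,6,7]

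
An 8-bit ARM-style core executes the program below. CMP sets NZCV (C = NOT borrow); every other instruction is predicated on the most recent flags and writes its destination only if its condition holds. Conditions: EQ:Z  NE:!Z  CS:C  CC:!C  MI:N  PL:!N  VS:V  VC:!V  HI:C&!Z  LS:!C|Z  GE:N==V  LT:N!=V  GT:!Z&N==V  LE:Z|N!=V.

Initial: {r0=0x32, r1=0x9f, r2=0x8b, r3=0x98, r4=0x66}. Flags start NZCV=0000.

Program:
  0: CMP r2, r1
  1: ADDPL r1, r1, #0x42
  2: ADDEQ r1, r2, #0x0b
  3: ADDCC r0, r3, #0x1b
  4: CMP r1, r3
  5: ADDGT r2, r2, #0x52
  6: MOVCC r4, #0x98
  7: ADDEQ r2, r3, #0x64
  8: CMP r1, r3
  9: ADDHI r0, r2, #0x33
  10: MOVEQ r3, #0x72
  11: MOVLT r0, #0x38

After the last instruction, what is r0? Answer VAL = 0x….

VAL = 0x10

0: ✓ CMP  NZCV=1000
1: · ADDPL
2: · ADDEQ
3: ✓ ADDCC  r0←0xb3
4: ✓ CMP  NZCV=0010
5: ✓ ADDGT  r2←0xdd
6: · MOVCC
7: · ADDEQ
8: ✓ CMP  NZCV=0010
9: ✓ ADDHI  r0←0x10
10: · MOVEQ
11: · MOVLT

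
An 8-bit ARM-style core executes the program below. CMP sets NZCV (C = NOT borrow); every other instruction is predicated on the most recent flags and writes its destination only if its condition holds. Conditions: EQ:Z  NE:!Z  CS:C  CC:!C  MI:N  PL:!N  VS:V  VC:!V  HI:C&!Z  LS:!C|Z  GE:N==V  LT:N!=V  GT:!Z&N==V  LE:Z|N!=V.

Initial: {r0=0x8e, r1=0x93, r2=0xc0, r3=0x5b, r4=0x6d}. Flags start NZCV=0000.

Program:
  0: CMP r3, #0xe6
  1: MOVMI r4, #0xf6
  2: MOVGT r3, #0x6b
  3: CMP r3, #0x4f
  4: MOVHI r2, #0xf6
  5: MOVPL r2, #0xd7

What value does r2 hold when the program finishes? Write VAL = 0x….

VAL = 0xd7

[0] flags=0000 → (cmp)
[1] flags=0000 MI?F → skip
[2] flags=0000 GT?T → r3=0x6b
[3] flags=0010 → (cmp)
[4] flags=0010 HI?T → r2=0xf6
[5] flags=0010 PL?T → r2=0xd7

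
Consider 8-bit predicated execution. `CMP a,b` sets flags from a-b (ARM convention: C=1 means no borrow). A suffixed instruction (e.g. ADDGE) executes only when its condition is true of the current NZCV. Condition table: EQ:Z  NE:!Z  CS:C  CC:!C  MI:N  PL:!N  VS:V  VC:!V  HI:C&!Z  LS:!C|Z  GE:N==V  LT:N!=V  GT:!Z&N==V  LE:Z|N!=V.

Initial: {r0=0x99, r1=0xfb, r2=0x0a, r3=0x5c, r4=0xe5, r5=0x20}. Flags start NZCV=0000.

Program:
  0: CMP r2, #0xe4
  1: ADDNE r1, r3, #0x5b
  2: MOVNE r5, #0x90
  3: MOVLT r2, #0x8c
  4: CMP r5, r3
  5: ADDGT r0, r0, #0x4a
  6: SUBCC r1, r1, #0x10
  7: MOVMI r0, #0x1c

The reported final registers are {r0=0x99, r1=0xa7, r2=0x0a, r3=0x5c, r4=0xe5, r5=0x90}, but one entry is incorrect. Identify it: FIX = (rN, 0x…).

[0] flags=0000 → (cmp)
[1] flags=0000 NE?T → r1=0xb7
[2] flags=0000 NE?T → r5=0x90
[3] flags=0000 LT?F → skip
[4] flags=0011 → (cmp)
[5] flags=0011 GT?F → skip
[6] flags=0011 CC?F → skip
[7] flags=0011 MI?F → skip

FIX = (r1, 0xb7)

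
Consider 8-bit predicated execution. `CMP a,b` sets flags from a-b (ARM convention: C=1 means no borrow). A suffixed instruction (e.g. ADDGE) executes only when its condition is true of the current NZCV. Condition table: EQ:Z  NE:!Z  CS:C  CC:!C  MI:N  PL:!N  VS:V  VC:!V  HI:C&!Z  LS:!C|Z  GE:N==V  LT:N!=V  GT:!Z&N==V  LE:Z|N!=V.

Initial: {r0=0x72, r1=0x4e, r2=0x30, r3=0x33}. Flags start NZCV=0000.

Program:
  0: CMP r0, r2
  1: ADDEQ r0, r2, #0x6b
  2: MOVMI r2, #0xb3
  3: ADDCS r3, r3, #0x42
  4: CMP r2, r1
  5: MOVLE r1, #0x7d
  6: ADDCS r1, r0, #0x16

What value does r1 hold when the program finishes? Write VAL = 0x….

[0] flags=0010 → (cmp)
[1] flags=0010 EQ?F → skip
[2] flags=0010 MI?F → skip
[3] flags=0010 CS?T → r3=0x75
[4] flags=1000 → (cmp)
[5] flags=1000 LE?T → r1=0x7d
[6] flags=1000 CS?F → skip

VAL = 0x7d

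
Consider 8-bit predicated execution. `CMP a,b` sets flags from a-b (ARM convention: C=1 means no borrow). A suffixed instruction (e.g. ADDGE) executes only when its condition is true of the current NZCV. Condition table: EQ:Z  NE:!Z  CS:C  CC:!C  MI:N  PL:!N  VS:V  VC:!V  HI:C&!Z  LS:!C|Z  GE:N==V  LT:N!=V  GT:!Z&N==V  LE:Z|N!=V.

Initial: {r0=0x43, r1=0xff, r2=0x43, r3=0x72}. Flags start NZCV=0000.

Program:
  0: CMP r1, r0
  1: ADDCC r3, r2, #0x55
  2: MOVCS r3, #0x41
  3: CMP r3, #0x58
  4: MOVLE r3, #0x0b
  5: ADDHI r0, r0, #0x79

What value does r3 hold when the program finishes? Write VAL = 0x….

0: ✓ CMP  NZCV=1010
1: · ADDCC
2: ✓ MOVCS  r3←0x41
3: ✓ CMP  NZCV=1000
4: ✓ MOVLE  r3←0x0b
5: · ADDHI

VAL = 0x0b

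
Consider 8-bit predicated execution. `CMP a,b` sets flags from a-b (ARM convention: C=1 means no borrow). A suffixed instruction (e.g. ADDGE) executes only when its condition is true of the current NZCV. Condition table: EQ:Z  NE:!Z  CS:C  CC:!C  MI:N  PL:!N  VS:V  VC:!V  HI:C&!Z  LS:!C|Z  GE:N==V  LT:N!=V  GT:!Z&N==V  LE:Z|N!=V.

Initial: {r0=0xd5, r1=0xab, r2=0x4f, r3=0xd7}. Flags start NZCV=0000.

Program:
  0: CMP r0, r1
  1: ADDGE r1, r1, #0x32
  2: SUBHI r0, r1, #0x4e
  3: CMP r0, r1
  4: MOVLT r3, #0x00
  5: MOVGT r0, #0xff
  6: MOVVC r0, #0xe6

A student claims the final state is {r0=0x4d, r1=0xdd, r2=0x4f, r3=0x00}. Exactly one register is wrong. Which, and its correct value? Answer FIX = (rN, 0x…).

[0] flags=0010 → (cmp)
[1] flags=0010 GE?T → r1=0xdd
[2] flags=0010 HI?T → r0=0x8f
[3] flags=1000 → (cmp)
[4] flags=1000 LT?T → r3=0x00
[5] flags=1000 GT?F → skip
[6] flags=1000 VC?T → r0=0xe6

FIX = (r0, 0xe6)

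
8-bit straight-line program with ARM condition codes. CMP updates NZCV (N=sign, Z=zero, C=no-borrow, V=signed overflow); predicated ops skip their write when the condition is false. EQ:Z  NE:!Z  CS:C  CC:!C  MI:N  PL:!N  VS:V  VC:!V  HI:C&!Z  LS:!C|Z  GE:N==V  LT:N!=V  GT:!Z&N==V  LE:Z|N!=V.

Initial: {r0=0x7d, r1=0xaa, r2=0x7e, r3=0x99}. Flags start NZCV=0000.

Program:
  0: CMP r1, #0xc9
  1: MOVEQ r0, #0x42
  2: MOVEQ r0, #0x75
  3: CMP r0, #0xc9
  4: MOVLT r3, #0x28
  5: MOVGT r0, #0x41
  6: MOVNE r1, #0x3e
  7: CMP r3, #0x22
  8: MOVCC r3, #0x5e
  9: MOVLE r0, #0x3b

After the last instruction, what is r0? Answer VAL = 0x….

0: ✓ CMP  NZCV=1000
1: · MOVEQ
2: · MOVEQ
3: ✓ CMP  NZCV=1001
4: · MOVLT
5: ✓ MOVGT  r0←0x41
6: ✓ MOVNE  r1←0x3e
7: ✓ CMP  NZCV=0011
8: · MOVCC
9: ✓ MOVLE  r0←0x3b

VAL = 0x3b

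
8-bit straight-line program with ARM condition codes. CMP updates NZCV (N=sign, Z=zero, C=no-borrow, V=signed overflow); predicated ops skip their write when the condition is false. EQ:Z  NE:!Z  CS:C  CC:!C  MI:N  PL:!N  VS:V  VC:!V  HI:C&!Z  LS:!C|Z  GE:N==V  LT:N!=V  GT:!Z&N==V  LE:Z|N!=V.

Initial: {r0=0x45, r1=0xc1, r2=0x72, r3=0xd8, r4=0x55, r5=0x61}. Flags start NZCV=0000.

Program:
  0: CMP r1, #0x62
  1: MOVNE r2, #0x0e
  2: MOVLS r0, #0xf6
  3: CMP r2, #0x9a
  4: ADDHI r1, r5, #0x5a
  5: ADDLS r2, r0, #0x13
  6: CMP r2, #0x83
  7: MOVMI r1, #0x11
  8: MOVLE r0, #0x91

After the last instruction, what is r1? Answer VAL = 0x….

0: ✓ CMP  NZCV=0011
1: ✓ MOVNE  r2←0x0e
2: · MOVLS
3: ✓ CMP  NZCV=0000
4: · ADDHI
5: ✓ ADDLS  r2←0x58
6: ✓ CMP  NZCV=1001
7: ✓ MOVMI  r1←0x11
8: · MOVLE

VAL = 0x11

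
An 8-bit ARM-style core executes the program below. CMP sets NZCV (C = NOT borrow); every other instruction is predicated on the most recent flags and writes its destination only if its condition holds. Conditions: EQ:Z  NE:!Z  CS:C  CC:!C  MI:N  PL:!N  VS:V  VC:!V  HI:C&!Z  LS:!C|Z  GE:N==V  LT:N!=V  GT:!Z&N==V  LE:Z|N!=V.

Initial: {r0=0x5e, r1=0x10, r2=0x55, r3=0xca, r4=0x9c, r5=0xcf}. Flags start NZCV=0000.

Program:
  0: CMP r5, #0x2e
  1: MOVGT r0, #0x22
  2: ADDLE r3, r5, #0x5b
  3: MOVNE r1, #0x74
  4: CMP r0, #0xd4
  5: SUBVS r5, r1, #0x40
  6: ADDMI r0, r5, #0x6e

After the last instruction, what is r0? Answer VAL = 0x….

VAL = 0xa2

0: ✓ CMP  NZCV=1010
1: · MOVGT
2: ✓ ADDLE  r3←0x2a
3: ✓ MOVNE  r1←0x74
4: ✓ CMP  NZCV=1001
5: ✓ SUBVS  r5←0x34
6: ✓ ADDMI  r0←0xa2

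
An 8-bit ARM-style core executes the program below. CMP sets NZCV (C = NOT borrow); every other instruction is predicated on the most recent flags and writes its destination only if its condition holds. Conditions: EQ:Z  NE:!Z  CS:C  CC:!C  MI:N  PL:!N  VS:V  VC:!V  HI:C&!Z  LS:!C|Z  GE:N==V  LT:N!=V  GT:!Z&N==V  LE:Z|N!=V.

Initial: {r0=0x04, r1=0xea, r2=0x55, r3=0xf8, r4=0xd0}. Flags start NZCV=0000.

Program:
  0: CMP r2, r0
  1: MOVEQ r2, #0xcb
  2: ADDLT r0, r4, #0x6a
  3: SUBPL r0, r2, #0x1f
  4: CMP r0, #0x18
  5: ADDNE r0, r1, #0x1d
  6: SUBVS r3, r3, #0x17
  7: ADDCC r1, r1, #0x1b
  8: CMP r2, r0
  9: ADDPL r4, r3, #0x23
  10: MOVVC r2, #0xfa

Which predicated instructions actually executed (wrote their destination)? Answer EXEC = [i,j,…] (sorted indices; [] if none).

EXEC = [3,5,9,10]

0: ✓ CMP  NZCV=0010
1: · MOVEQ
2: · ADDLT
3: ✓ SUBPL  r0←0x36
4: ✓ CMP  NZCV=0010
5: ✓ ADDNE  r0←0x07
6: · SUBVS
7: · ADDCC
8: ✓ CMP  NZCV=0010
9: ✓ ADDPL  r4←0x1b
10: ✓ MOVVC  r2←0xfa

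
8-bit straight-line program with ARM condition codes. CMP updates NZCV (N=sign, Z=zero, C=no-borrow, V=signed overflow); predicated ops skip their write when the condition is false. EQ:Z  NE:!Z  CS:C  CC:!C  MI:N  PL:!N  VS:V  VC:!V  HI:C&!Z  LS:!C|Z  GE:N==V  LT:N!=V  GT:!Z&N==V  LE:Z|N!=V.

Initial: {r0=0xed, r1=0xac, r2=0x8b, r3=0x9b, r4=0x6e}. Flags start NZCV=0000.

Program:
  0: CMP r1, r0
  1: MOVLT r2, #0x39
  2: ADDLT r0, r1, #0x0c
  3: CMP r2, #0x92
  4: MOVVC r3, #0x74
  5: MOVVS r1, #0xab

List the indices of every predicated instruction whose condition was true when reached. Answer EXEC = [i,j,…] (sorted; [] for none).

[0] flags=1000 → (cmp)
[1] flags=1000 LT?T → r2=0x39
[2] flags=1000 LT?T → r0=0xb8
[3] flags=1001 → (cmp)
[4] flags=1001 VC?F → skip
[5] flags=1001 VS?T → r1=0xab

EXEC = [1,2,5]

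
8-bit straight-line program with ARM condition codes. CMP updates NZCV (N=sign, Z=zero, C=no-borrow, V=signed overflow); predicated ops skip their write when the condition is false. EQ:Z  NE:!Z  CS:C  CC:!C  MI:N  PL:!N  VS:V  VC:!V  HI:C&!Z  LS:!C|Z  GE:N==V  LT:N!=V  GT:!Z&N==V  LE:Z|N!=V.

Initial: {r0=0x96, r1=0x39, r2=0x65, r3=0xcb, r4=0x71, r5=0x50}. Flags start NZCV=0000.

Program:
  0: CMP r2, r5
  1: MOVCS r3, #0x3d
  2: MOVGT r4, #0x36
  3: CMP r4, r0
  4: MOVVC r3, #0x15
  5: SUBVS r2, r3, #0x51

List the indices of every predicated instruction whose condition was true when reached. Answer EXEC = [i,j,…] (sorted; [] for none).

EXEC = [1,2,5]

[0] flags=0010 → (cmp)
[1] flags=0010 CS?T → r3=0x3d
[2] flags=0010 GT?T → r4=0x36
[3] flags=1001 → (cmp)
[4] flags=1001 VC?F → skip
[5] flags=1001 VS?T → r2=0xec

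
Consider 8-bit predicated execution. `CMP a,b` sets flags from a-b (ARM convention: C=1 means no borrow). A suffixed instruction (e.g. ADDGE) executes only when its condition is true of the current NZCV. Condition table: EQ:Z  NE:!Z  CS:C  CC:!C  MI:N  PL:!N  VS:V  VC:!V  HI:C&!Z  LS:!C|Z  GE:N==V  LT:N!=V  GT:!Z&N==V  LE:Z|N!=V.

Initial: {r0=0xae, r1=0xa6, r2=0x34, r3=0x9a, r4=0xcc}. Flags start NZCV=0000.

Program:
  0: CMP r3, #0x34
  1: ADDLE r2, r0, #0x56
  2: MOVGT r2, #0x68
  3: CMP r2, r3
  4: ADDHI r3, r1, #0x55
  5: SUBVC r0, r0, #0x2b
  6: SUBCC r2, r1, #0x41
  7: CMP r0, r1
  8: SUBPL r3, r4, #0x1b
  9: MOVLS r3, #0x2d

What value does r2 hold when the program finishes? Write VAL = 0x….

0: ✓ CMP  NZCV=0011
1: ✓ ADDLE  r2←0x04
2: · MOVGT
3: ✓ CMP  NZCV=0000
4: · ADDHI
5: ✓ SUBVC  r0←0x83
6: ✓ SUBCC  r2←0x65
7: ✓ CMP  NZCV=1000
8: · SUBPL
9: ✓ MOVLS  r3←0x2d

VAL = 0x65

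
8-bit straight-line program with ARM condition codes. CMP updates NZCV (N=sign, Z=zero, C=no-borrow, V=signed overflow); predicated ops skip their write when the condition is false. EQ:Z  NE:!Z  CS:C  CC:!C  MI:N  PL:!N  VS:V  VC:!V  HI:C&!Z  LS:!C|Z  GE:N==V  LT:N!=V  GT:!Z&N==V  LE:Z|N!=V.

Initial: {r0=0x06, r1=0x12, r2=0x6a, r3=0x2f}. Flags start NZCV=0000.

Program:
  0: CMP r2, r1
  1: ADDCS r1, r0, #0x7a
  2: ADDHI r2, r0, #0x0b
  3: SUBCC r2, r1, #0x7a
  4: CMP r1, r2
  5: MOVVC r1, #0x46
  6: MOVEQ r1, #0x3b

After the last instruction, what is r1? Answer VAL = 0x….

0: ✓ CMP  NZCV=0010
1: ✓ ADDCS  r1←0x80
2: ✓ ADDHI  r2←0x11
3: · SUBCC
4: ✓ CMP  NZCV=0011
5: · MOVVC
6: · MOVEQ

VAL = 0x80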